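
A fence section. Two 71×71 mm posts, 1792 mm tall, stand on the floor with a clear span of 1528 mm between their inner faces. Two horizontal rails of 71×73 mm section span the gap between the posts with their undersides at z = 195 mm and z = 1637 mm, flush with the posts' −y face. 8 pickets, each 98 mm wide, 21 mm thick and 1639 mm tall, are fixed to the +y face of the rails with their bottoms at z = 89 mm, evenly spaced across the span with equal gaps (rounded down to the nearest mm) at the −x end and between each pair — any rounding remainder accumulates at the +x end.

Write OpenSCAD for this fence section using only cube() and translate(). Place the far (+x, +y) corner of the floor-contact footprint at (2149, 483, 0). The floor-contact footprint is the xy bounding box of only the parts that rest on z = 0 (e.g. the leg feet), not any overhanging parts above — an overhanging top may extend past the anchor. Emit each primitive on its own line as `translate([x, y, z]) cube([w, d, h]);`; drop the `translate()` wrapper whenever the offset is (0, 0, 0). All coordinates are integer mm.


translate([479, 412, 0]) cube([71, 71, 1792]);
translate([2078, 412, 0]) cube([71, 71, 1792]);
translate([550, 412, 195]) cube([1528, 71, 73]);
translate([550, 412, 1637]) cube([1528, 71, 73]);
translate([632, 483, 89]) cube([98, 21, 1639]);
translate([812, 483, 89]) cube([98, 21, 1639]);
translate([992, 483, 89]) cube([98, 21, 1639]);
translate([1172, 483, 89]) cube([98, 21, 1639]);
translate([1352, 483, 89]) cube([98, 21, 1639]);
translate([1532, 483, 89]) cube([98, 21, 1639]);
translate([1712, 483, 89]) cube([98, 21, 1639]);
translate([1892, 483, 89]) cube([98, 21, 1639]);


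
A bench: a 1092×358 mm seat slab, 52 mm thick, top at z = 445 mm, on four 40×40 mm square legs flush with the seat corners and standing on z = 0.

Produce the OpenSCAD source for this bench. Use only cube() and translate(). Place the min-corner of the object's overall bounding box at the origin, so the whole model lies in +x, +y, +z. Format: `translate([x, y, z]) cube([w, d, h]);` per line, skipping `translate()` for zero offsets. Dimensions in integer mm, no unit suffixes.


// leg_h = 445 − 52 = 393
translate([0, 0, 393]) cube([1092, 358, 52]);
cube([40, 40, 393]);
translate([0, 318, 0]) cube([40, 40, 393]);
translate([1052, 0, 0]) cube([40, 40, 393]);
translate([1052, 318, 0]) cube([40, 40, 393]);


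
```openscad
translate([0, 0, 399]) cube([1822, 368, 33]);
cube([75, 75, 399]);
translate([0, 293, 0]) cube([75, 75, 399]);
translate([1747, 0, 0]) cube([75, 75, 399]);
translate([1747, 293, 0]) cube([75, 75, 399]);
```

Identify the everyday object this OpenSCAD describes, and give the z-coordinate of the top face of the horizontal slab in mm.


A bench. The seat-top height is 432 mm.

A long slab on four corner posts — a bench. The slab sits at z = 399 with thickness 33, so the top is 399 + 33 = 432 mm.


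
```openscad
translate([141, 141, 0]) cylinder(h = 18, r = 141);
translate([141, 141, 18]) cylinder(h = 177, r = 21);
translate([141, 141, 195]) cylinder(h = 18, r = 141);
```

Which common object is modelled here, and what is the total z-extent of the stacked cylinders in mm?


A spool. The overall height is 213 mm.

Three coaxial cylinders, large–small–large — a spool. Two 18 mm flanges and a 177 mm core give 18 + 177 + 18 = 213 mm.


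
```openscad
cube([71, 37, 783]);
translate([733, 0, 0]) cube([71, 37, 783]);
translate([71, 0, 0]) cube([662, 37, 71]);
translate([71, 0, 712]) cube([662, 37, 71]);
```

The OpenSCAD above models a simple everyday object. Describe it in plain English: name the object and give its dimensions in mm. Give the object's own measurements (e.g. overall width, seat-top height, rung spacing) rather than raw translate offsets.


A rectangular picture frame lying in the x–z plane (depth along y). The opening is 662 mm wide (x) by 641 mm tall (z), surrounded by a border 71 mm wide on all four sides. The frame is 37 mm deep and is made of two full-height vertical stiles with two horizontal rails fitted between them.


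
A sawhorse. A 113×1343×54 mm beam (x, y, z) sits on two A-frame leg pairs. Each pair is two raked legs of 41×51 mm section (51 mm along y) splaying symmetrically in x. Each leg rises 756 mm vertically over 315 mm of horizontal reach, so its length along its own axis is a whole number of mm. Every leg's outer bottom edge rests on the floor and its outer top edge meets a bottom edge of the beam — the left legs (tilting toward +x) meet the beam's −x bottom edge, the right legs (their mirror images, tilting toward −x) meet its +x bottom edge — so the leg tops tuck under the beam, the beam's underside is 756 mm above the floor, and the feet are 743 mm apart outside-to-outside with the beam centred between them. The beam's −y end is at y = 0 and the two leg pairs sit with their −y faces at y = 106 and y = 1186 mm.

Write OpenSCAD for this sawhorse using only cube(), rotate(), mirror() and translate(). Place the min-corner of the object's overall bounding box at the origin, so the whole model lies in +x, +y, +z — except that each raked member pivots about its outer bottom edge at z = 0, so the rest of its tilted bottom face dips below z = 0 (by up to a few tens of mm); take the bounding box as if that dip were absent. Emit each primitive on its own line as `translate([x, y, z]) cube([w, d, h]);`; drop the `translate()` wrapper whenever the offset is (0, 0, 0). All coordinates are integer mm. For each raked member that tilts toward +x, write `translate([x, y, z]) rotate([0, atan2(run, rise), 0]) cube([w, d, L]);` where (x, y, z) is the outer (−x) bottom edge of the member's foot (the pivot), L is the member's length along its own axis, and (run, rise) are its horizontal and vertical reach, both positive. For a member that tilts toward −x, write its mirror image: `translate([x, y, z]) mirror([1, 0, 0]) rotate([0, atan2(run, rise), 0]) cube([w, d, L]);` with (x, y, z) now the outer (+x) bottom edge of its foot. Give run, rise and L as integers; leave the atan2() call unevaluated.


translate([315, 0, 756]) cube([113, 1343, 54]);
translate([0, 106, 0]) rotate([0, atan2(315, 756), 0]) cube([41, 51, 819]);
translate([743, 106, 0]) mirror([1, 0, 0]) rotate([0, atan2(315, 756), 0]) cube([41, 51, 819]);
translate([0, 1186, 0]) rotate([0, atan2(315, 756), 0]) cube([41, 51, 819]);
translate([743, 1186, 0]) mirror([1, 0, 0]) rotate([0, atan2(315, 756), 0]) cube([41, 51, 819]);


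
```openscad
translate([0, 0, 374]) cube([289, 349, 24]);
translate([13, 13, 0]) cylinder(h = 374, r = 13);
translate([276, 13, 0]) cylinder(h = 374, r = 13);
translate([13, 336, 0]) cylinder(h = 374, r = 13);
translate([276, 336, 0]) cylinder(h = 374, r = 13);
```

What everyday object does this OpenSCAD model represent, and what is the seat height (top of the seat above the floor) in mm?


A stool. The seat height is 398 mm.

A 289×349×24 slab at z = 374 on four corner cylinders — a stool. The seat top is 374 + 24 = 398 mm.


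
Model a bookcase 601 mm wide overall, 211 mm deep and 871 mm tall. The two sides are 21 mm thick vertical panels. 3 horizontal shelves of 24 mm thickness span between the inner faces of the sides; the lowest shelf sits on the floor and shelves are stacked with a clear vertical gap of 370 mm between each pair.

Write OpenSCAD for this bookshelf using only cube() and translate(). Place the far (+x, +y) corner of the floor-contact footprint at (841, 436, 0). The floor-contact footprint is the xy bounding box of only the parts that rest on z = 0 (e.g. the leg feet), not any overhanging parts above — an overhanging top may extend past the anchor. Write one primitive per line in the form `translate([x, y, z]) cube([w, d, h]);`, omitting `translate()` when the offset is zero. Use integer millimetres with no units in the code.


translate([240, 225, 0]) cube([21, 211, 871]);
translate([820, 225, 0]) cube([21, 211, 871]);
translate([261, 225, 0]) cube([559, 211, 24]);
translate([261, 225, 394]) cube([559, 211, 24]);
translate([261, 225, 788]) cube([559, 211, 24]);


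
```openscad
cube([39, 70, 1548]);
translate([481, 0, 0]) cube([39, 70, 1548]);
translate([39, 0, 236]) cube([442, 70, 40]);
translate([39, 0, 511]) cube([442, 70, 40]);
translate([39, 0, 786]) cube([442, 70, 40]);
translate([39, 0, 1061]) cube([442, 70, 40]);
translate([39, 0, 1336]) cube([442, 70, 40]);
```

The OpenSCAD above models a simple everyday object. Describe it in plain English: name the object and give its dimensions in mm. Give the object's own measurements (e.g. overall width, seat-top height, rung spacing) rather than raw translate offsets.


A straight ladder. Two 39×70 mm vertical rails, 1548 mm tall, stand 520 mm apart (outside-to-outside) with their front faces coplanar on the −y side. 5 rungs, each 70 mm deep and 40 mm tall, span between the inner faces of the rails, front faces flush with the rails. The lowest rung's underside is at z = 236 mm and rungs are spaced 275 mm apart (underside to underside).


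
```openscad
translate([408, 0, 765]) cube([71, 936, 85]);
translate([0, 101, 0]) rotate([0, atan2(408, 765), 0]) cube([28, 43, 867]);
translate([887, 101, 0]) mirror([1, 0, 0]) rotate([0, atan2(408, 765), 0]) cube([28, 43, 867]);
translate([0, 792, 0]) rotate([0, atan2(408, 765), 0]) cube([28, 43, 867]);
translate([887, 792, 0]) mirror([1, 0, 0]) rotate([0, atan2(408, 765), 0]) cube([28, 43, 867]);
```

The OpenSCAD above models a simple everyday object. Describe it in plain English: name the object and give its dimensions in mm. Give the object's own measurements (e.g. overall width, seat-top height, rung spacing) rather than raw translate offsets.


A sawhorse. A 71×936×85 mm beam (x, y, z) sits on two A-frame leg pairs. Each pair is two raked legs of 28×43 mm section (43 mm along y) splaying symmetrically in x. Each leg rises 765 mm vertically over 408 mm of horizontal reach and is 867 mm long along its own axis. Every leg's outer bottom edge rests on the floor and its outer top edge meets a bottom edge of the beam — the left legs (tilting toward +x) meet the beam's −x bottom edge, the right legs (their mirror images, tilting toward −x) meet its +x bottom edge — so the leg tops tuck under the beam, the beam's underside is 765 mm above the floor, and the feet are 887 mm apart outside-to-outside with the beam centred between them. The two leg pairs are set in 101 mm from either end of the beam.


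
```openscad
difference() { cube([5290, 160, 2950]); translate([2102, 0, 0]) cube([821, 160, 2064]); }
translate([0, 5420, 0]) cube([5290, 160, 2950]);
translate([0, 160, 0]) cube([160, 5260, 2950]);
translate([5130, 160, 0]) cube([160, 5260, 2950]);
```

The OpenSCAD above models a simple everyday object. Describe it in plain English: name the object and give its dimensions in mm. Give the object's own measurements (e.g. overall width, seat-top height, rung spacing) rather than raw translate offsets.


A single room: four walls, each 2950 mm tall and 160 mm thick, enclosing an outside footprint 5290×5580 mm (x × y), no floor or roof. The front and back walls (−y and +y sides) run the full x-width; the side walls fit between their inner faces. A door opening 821 mm wide and 2064 mm tall is cut through the front wall from the floor up, its −x edge 2102 mm from the wall's −x end.


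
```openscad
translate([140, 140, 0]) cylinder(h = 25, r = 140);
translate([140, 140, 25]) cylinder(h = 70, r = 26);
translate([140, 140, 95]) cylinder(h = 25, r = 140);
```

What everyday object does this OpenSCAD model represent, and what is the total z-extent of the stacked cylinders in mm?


A spool. The overall height is 120 mm.

Three coaxial cylinders, large–small–large — a spool. Two 25 mm flanges and a 70 mm core give 25 + 70 + 25 = 120 mm.


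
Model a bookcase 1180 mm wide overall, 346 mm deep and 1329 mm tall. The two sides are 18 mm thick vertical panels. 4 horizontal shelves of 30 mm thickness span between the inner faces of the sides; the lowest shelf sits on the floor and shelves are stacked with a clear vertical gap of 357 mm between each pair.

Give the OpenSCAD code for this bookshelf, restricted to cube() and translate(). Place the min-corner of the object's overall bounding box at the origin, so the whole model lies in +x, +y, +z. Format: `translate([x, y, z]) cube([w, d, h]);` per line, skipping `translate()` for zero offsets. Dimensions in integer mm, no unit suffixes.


cube([18, 346, 1329]);
translate([1162, 0, 0]) cube([18, 346, 1329]);
translate([18, 0, 0]) cube([1144, 346, 30]);
translate([18, 0, 387]) cube([1144, 346, 30]);
translate([18, 0, 774]) cube([1144, 346, 30]);
translate([18, 0, 1161]) cube([1144, 346, 30]);


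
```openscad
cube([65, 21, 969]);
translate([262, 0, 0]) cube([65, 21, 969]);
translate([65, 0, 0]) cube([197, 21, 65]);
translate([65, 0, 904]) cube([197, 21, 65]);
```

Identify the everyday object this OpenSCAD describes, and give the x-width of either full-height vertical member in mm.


A picture frame. The border width is 65 mm.

Four thin pieces enclosing a rectangular opening — a picture frame. The two full-height stiles are 969 mm tall; the top rail sits at z = 904 and is 65 mm tall, so the border above the opening is 969 − 904 = 65 mm, matching the stile x-width.


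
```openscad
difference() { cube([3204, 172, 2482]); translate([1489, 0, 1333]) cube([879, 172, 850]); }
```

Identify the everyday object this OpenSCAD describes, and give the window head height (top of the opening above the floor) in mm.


A wall with a window opening. The window head height is 2183 mm.

A wall with a rectangular opening subtracted — a window. Sill at z = 1333, opening 850 mm tall, so the head is at 1333 + 850 = 2183 mm.


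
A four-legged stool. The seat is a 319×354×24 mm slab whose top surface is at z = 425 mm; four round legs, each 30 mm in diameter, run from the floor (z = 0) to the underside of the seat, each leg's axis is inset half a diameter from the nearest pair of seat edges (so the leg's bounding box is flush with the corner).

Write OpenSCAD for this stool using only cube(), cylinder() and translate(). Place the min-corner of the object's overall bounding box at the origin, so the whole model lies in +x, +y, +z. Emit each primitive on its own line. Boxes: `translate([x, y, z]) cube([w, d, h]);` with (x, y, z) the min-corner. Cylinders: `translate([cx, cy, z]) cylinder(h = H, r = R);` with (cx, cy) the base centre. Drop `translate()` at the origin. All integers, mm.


translate([0, 0, 401]) cube([319, 354, 24]);
translate([15, 15, 0]) cylinder(h = 401, r = 15);
translate([304, 15, 0]) cylinder(h = 401, r = 15);
translate([15, 339, 0]) cylinder(h = 401, r = 15);
translate([304, 339, 0]) cylinder(h = 401, r = 15);


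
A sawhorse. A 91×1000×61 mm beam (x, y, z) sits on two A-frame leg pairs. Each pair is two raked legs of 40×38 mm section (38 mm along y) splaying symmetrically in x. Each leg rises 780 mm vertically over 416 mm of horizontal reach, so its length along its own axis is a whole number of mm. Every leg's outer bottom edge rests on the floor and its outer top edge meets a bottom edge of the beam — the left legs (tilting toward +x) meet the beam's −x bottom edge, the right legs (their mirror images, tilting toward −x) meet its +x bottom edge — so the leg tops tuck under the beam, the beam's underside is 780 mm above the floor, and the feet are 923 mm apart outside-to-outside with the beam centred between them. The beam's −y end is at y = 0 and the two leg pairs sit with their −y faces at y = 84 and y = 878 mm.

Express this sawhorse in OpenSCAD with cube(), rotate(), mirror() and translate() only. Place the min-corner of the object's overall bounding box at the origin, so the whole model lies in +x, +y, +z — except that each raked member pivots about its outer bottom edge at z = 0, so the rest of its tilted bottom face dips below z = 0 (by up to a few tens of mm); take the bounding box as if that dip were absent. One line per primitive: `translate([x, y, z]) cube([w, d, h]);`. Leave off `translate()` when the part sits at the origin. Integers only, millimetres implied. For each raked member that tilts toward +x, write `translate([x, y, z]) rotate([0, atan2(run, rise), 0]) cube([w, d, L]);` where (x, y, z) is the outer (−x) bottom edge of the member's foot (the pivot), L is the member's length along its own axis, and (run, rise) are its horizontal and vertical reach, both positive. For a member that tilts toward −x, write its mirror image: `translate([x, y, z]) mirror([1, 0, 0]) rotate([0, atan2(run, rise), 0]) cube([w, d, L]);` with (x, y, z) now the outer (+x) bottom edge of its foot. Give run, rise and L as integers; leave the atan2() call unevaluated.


// leg length = √(416² + 780²) = 884
// right-leg outer foot x = 2·416 + 91 = 923
// beam min-corner = (416, 0, 780)
translate([416, 0, 780]) cube([91, 1000, 61]);
translate([0, 84, 0]) rotate([0, atan2(416, 780), 0]) cube([40, 38, 884]);
translate([923, 84, 0]) mirror([1, 0, 0]) rotate([0, atan2(416, 780), 0]) cube([40, 38, 884]);
translate([0, 878, 0]) rotate([0, atan2(416, 780), 0]) cube([40, 38, 884]);
translate([923, 878, 0]) mirror([1, 0, 0]) rotate([0, atan2(416, 780), 0]) cube([40, 38, 884]);


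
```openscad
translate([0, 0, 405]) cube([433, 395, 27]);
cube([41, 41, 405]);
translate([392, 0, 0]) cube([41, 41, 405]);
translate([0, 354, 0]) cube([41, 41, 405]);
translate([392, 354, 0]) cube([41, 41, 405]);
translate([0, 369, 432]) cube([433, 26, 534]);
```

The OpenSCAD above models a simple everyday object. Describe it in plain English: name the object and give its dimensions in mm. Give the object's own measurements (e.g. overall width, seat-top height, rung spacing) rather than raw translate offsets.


A chair. The seat is a 433×395×27 mm slab with its top at z = 432 mm, on four 41×41 mm corner legs (flush with the seat edges, standing on z = 0). A flat backrest 26 mm thick, 534 mm tall, spans the full seat width and rises from the seat top along its +y edge, rear face flush with the rear of the seat.


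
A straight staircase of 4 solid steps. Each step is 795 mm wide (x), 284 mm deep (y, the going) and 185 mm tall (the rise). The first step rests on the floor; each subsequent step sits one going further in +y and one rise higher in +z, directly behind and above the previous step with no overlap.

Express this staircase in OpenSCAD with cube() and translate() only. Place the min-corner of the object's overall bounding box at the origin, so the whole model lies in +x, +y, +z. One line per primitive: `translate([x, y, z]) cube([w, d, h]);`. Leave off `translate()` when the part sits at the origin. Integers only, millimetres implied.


cube([795, 284, 185]);
translate([0, 284, 185]) cube([795, 284, 185]);
translate([0, 568, 370]) cube([795, 284, 185]);
translate([0, 852, 555]) cube([795, 284, 185]);


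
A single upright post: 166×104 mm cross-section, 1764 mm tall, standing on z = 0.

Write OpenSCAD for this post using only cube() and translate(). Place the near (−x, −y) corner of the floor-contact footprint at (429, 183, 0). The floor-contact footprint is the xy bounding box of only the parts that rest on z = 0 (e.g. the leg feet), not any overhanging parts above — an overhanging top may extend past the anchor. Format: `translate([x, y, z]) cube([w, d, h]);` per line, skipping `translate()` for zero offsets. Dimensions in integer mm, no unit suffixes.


translate([429, 183, 0]) cube([166, 104, 1764]);


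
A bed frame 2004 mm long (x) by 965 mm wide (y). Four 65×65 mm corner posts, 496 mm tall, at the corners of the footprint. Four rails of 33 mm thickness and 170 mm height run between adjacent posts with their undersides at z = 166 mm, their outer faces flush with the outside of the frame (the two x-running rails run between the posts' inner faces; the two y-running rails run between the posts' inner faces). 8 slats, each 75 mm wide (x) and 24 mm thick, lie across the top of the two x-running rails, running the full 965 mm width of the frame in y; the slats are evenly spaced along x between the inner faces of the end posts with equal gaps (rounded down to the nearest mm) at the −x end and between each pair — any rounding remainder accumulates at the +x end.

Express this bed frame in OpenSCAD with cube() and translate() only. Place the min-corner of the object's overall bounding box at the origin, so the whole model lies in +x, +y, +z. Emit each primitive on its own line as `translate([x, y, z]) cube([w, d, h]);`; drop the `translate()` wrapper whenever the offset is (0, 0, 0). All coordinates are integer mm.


cube([65, 65, 496]);
translate([0, 900, 0]) cube([65, 65, 496]);
translate([1939, 0, 0]) cube([65, 65, 496]);
translate([1939, 900, 0]) cube([65, 65, 496]);
translate([65, 0, 166]) cube([1874, 33, 170]);
translate([65, 932, 166]) cube([1874, 33, 170]);
translate([0, 65, 166]) cube([33, 835, 170]);
translate([1971, 65, 166]) cube([33, 835, 170]);
translate([206, 0, 336]) cube([75, 965, 24]);
translate([422, 0, 336]) cube([75, 965, 24]);
translate([638, 0, 336]) cube([75, 965, 24]);
translate([854, 0, 336]) cube([75, 965, 24]);
translate([1070, 0, 336]) cube([75, 965, 24]);
translate([1286, 0, 336]) cube([75, 965, 24]);
translate([1502, 0, 336]) cube([75, 965, 24]);
translate([1718, 0, 336]) cube([75, 965, 24]);


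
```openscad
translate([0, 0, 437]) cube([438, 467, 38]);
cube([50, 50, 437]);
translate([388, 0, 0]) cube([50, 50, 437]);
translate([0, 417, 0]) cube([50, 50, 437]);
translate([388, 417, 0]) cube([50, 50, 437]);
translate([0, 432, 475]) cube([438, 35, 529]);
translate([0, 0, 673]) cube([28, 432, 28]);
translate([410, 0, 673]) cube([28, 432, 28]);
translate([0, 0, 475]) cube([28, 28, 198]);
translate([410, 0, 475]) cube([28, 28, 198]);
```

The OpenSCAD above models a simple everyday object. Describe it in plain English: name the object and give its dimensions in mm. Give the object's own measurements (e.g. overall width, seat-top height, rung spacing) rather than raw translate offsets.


A chair. The seat is a 438×467×38 mm slab with its top at z = 475 mm, on four 50×50 mm corner legs (flush with the seat edges, standing on z = 0). A flat backrest 35 mm thick, 529 mm tall, spans the full seat width and rises from the seat top along its +y edge, rear face flush with the rear of the seat. Two armrests of 28×28 mm section run along each side from the seat's front edge to the front of the backrest, top faces 226 mm above the seat top and outer faces flush with the seat's x-edges; a 28×28 mm post under the front of each armrest stands on the seat at the front corner.


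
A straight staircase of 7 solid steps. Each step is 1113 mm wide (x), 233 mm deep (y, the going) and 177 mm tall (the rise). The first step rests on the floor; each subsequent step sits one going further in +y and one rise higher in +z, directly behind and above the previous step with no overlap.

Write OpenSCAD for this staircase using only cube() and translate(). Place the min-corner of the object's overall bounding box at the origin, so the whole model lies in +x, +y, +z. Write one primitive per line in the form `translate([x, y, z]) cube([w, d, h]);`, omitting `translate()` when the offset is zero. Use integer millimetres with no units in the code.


cube([1113, 233, 177]);
translate([0, 233, 177]) cube([1113, 233, 177]);
translate([0, 466, 354]) cube([1113, 233, 177]);
translate([0, 699, 531]) cube([1113, 233, 177]);
translate([0, 932, 708]) cube([1113, 233, 177]);
translate([0, 1165, 885]) cube([1113, 233, 177]);
translate([0, 1398, 1062]) cube([1113, 233, 177]);


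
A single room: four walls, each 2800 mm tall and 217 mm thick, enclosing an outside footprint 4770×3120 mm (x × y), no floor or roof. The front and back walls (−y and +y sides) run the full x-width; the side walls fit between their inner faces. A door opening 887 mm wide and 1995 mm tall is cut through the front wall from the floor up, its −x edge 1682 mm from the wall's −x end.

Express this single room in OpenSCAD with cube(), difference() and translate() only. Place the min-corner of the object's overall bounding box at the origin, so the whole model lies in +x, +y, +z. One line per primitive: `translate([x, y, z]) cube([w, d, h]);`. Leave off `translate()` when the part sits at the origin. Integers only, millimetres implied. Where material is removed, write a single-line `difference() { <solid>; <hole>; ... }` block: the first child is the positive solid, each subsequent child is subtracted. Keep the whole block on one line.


difference() { cube([4770, 217, 2800]); translate([1682, 0, 0]) cube([887, 217, 1995]); }
translate([0, 2903, 0]) cube([4770, 217, 2800]);
translate([0, 217, 0]) cube([217, 2686, 2800]);
translate([4553, 217, 0]) cube([217, 2686, 2800]);


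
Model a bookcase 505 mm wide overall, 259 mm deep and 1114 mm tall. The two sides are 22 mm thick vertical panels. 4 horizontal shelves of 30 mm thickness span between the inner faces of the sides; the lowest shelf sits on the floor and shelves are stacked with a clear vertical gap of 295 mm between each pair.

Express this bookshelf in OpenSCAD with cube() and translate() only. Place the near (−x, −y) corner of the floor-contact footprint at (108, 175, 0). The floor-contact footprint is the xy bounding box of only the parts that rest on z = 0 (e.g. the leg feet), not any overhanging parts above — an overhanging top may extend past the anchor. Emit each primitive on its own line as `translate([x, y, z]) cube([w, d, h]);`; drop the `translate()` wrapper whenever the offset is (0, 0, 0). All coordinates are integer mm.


translate([108, 175, 0]) cube([22, 259, 1114]);
translate([591, 175, 0]) cube([22, 259, 1114]);
translate([130, 175, 0]) cube([461, 259, 30]);
translate([130, 175, 325]) cube([461, 259, 30]);
translate([130, 175, 650]) cube([461, 259, 30]);
translate([130, 175, 975]) cube([461, 259, 30]);


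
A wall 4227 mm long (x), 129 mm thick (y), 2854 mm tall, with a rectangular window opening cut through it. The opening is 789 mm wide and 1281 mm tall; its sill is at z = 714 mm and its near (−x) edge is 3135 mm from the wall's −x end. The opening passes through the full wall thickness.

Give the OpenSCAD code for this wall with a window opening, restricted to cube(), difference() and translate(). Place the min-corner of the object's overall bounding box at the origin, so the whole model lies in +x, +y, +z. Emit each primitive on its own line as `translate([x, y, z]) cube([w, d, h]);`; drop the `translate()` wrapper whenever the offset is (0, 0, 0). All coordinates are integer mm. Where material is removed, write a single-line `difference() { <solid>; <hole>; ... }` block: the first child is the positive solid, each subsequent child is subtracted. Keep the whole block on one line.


difference() { cube([4227, 129, 2854]); translate([3135, 0, 714]) cube([789, 129, 1281]); }


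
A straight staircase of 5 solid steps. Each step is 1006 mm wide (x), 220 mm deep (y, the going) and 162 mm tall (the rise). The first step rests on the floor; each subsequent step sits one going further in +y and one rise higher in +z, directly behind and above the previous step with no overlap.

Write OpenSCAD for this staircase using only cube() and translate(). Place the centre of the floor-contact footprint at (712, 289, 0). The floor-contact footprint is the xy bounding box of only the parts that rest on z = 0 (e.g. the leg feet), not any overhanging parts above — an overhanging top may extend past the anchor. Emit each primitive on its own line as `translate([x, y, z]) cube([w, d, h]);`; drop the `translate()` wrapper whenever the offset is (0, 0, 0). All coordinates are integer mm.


translate([209, 179, 0]) cube([1006, 220, 162]);
translate([209, 399, 162]) cube([1006, 220, 162]);
translate([209, 619, 324]) cube([1006, 220, 162]);
translate([209, 839, 486]) cube([1006, 220, 162]);
translate([209, 1059, 648]) cube([1006, 220, 162]);


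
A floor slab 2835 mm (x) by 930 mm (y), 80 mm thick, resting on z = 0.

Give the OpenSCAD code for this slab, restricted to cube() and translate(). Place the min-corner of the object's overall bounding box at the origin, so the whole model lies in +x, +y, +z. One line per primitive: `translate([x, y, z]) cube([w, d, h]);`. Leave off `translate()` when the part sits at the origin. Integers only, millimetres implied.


cube([2835, 930, 80]);


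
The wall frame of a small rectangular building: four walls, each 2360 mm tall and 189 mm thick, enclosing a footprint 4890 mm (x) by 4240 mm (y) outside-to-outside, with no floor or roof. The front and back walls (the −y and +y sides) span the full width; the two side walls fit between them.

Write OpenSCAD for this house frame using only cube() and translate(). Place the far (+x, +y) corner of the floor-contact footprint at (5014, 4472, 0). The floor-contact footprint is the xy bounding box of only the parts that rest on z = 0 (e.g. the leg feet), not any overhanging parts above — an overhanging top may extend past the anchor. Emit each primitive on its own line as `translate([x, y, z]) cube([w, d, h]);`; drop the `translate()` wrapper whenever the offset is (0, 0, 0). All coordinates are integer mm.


translate([124, 232, 0]) cube([4890, 189, 2360]);
translate([124, 4283, 0]) cube([4890, 189, 2360]);
translate([124, 421, 0]) cube([189, 3862, 2360]);
translate([4825, 421, 0]) cube([189, 3862, 2360]);


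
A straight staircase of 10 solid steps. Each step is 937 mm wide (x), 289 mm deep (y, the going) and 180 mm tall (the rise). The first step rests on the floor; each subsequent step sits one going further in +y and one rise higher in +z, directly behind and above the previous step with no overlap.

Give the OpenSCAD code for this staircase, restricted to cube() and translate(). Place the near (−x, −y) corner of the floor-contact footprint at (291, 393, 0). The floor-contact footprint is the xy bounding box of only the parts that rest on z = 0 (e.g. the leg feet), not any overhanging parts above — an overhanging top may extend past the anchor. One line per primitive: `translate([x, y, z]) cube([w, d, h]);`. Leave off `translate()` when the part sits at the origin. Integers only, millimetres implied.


translate([291, 393, 0]) cube([937, 289, 180]);
translate([291, 682, 180]) cube([937, 289, 180]);
translate([291, 971, 360]) cube([937, 289, 180]);
translate([291, 1260, 540]) cube([937, 289, 180]);
translate([291, 1549, 720]) cube([937, 289, 180]);
translate([291, 1838, 900]) cube([937, 289, 180]);
translate([291, 2127, 1080]) cube([937, 289, 180]);
translate([291, 2416, 1260]) cube([937, 289, 180]);
translate([291, 2705, 1440]) cube([937, 289, 180]);
translate([291, 2994, 1620]) cube([937, 289, 180]);


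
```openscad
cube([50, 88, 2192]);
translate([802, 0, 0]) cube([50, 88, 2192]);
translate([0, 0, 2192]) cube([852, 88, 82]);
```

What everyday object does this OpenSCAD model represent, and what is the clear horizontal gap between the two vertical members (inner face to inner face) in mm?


A door frame. The clear opening width is 752 mm.

Two 2192 mm tall posts with a header on top — a door frame. The left jamb is 50 mm wide at x = 0; the right jamb starts at x = 802. The clear opening is 802 − 50 = 752 mm.


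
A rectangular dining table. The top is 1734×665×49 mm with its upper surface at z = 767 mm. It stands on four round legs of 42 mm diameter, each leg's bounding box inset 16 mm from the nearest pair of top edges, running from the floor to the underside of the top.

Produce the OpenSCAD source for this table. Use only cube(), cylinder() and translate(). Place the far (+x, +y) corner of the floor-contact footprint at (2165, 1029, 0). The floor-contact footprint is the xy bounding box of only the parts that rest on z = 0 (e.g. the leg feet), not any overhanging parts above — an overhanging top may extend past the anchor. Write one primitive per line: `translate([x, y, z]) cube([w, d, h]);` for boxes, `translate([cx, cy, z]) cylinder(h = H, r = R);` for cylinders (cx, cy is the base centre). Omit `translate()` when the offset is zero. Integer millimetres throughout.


// leg_h = 767 - 49 = 718
translate([447, 380, 718]) cube([1734, 665, 49]);
translate([484, 417, 0]) cylinder(h = 718, r = 21);
translate([2144, 417, 0]) cylinder(h = 718, r = 21);
translate([484, 1008, 0]) cylinder(h = 718, r = 21);
translate([2144, 1008, 0]) cylinder(h = 718, r = 21);


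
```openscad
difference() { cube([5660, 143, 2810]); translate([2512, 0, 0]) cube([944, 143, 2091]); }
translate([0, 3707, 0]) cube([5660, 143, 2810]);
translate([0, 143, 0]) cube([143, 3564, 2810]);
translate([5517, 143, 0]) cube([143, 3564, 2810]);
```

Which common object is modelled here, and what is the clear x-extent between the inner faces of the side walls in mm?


A single room. The interior width is 5374 mm.

Four walls enclosing a rectangle with a door in the front wall — a room. Outside width 5660 minus two 143 mm walls gives 5374 mm.


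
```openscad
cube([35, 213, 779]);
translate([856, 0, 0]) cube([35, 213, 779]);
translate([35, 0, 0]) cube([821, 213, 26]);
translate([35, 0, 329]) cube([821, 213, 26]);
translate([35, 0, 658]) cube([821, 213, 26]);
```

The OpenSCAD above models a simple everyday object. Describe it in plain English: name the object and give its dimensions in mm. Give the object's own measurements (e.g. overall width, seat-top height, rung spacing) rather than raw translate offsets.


An open bookshelf. Two side panels, each 35 mm thick, 213 mm deep and 779 mm tall, stand 891 mm apart (outside-to-outside). Between them sit 3 shelves, each 26 mm thick and 213 mm deep, spanning the full gap between the sides. The bottom shelf rests on the floor (its underside at z = 0) and the clear gap between one shelf's top and the next shelf's underside is 303 mm.


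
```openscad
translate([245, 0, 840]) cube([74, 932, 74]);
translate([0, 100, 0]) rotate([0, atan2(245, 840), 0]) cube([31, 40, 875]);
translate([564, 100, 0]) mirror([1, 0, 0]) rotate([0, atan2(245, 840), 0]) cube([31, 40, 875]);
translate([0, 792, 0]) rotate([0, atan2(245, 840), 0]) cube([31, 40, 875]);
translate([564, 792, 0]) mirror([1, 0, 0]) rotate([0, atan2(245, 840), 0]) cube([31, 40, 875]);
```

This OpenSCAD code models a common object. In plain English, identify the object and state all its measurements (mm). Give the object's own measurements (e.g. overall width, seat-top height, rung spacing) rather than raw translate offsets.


A sawhorse. A 74×932×74 mm beam (x, y, z) sits on two A-frame leg pairs. Each pair is two raked legs of 31×40 mm section (40 mm along y) splaying symmetrically in x. Each leg rises 840 mm vertically over 245 mm of horizontal reach and is 875 mm long along its own axis. Every leg's outer bottom edge rests on the floor and its outer top edge meets a bottom edge of the beam — the left legs (tilting toward +x) meet the beam's −x bottom edge, the right legs (their mirror images, tilting toward −x) meet its +x bottom edge — so the leg tops tuck under the beam, the beam's underside is 840 mm above the floor, and the feet are 564 mm apart outside-to-outside with the beam centred between them. The two leg pairs are set in 100 mm from either end of the beam.


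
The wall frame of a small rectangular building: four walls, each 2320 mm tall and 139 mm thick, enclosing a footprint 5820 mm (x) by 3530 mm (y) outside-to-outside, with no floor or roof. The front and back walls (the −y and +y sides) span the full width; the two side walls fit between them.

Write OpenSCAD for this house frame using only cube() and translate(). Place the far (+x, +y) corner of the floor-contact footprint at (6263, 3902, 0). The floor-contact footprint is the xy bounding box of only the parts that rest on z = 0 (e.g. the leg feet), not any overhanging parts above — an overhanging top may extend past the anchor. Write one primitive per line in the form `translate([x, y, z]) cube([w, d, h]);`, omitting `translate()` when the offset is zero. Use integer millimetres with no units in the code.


translate([443, 372, 0]) cube([5820, 139, 2320]);
translate([443, 3763, 0]) cube([5820, 139, 2320]);
translate([443, 511, 0]) cube([139, 3252, 2320]);
translate([6124, 511, 0]) cube([139, 3252, 2320]);


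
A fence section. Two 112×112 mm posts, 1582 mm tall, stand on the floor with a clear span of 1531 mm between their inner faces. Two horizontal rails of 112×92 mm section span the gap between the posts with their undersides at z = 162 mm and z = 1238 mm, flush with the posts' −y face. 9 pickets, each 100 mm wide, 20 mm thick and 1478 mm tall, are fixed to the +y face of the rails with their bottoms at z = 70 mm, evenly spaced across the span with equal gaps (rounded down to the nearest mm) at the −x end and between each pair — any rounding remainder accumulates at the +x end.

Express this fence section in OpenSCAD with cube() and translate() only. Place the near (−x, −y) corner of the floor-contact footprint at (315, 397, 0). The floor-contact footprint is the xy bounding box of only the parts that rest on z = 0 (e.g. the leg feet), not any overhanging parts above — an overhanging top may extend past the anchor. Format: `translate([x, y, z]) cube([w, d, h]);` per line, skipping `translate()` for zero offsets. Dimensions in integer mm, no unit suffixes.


translate([315, 397, 0]) cube([112, 112, 1582]);
translate([1958, 397, 0]) cube([112, 112, 1582]);
translate([427, 397, 162]) cube([1531, 112, 92]);
translate([427, 397, 1238]) cube([1531, 112, 92]);
translate([490, 509, 70]) cube([100, 20, 1478]);
translate([653, 509, 70]) cube([100, 20, 1478]);
translate([816, 509, 70]) cube([100, 20, 1478]);
translate([979, 509, 70]) cube([100, 20, 1478]);
translate([1142, 509, 70]) cube([100, 20, 1478]);
translate([1305, 509, 70]) cube([100, 20, 1478]);
translate([1468, 509, 70]) cube([100, 20, 1478]);
translate([1631, 509, 70]) cube([100, 20, 1478]);
translate([1794, 509, 70]) cube([100, 20, 1478]);


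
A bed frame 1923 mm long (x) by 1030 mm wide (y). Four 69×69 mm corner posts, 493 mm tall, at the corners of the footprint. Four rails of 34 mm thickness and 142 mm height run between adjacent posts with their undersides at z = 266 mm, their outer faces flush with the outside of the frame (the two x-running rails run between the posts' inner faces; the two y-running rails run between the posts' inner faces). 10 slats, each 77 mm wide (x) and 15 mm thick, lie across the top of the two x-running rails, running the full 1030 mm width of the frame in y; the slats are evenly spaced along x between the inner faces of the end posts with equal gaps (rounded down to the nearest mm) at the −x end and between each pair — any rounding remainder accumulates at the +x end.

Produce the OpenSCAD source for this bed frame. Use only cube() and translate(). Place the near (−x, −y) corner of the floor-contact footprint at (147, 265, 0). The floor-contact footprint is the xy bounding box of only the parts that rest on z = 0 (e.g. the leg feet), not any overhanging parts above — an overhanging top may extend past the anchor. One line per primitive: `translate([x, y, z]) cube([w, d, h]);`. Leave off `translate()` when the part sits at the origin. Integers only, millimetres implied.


translate([147, 265, 0]) cube([69, 69, 493]);
translate([147, 1226, 0]) cube([69, 69, 493]);
translate([2001, 265, 0]) cube([69, 69, 493]);
translate([2001, 1226, 0]) cube([69, 69, 493]);
translate([216, 265, 266]) cube([1785, 34, 142]);
translate([216, 1261, 266]) cube([1785, 34, 142]);
translate([147, 334, 266]) cube([34, 892, 142]);
translate([2036, 334, 266]) cube([34, 892, 142]);
translate([308, 265, 408]) cube([77, 1030, 15]);
translate([477, 265, 408]) cube([77, 1030, 15]);
translate([646, 265, 408]) cube([77, 1030, 15]);
translate([815, 265, 408]) cube([77, 1030, 15]);
translate([984, 265, 408]) cube([77, 1030, 15]);
translate([1153, 265, 408]) cube([77, 1030, 15]);
translate([1322, 265, 408]) cube([77, 1030, 15]);
translate([1491, 265, 408]) cube([77, 1030, 15]);
translate([1660, 265, 408]) cube([77, 1030, 15]);
translate([1829, 265, 408]) cube([77, 1030, 15]);
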